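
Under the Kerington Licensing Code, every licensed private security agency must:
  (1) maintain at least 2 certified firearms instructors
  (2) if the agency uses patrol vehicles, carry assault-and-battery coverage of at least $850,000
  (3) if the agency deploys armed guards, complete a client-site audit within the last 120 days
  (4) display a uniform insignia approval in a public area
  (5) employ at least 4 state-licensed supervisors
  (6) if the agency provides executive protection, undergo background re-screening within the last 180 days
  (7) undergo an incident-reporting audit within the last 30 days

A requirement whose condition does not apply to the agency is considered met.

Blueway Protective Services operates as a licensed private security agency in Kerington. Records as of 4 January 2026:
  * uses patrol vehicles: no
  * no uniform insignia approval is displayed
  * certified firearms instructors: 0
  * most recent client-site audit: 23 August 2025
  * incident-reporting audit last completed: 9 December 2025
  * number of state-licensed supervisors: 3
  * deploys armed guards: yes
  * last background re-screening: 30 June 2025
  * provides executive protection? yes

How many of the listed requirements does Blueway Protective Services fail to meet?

5

1. certified firearms instructors 0 < 2 → not met
2. condition 'uses patrol vehicles' does not hold → requirement n/a → met
3. condition 'deploys armed guards' holds; client-site audit 134 days ago vs limit 120 → not met
4. uniform insignia approval absent → not met
5. state-licensed supervisors 3 < 4 → not met
6. condition 'provides executive protection' holds; background re-screening 188 days ago vs limit 180 → not met
7. incident-reporting audit 26 days ago vs limit 30 → met
Not met: 5 of 7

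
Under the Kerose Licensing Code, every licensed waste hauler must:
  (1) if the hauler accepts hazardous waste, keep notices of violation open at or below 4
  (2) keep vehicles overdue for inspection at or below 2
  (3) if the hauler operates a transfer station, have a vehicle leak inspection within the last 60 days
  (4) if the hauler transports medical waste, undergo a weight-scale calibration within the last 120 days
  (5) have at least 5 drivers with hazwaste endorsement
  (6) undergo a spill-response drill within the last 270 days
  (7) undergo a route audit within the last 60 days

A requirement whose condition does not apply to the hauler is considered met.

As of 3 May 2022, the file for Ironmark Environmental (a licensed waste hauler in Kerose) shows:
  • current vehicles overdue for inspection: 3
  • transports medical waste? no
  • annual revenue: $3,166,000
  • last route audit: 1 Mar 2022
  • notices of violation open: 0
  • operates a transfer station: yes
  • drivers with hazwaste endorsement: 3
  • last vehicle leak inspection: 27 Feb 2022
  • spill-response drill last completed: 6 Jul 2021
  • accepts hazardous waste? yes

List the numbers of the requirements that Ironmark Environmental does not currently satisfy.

2, 3, 5, 6, 7

1. condition 'accepts hazardous waste' holds; notices of violation open 0 ≤ 4 → met
2. vehicles overdue for inspection 3 > 2 → not met
3. condition 'operates a transfer station' holds; vehicle leak inspection 65 days ago vs limit 60 → not met
4. condition 'transports medical waste' does not hold → requirement n/a → met
5. drivers with hazwaste endorsement 3 < 5 → not met
6. spill-response drill 301 days ago vs limit 270 → not met
7. route audit 63 days ago vs limit 60 → not met
Not met: 2, 3, 5, 6, 7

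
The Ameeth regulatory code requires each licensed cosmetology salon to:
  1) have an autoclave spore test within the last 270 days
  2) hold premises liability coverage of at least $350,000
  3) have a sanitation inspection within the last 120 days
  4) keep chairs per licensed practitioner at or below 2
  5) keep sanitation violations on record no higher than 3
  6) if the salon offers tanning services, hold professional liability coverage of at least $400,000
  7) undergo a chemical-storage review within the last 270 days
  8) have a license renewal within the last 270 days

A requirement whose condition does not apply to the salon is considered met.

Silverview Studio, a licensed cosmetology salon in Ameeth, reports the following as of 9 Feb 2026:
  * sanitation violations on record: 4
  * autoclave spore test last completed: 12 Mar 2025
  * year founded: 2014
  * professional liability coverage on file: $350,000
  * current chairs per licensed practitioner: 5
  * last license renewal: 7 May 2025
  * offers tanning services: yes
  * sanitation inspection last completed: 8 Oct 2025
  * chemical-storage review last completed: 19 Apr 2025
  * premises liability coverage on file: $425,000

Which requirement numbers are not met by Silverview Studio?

1, 3, 4, 5, 6, 7, 8

1. autoclave spore test 334 days ago vs limit 270 → not met
2. premises liability coverage $425,000 ≥ $350,000 → met
3. sanitation inspection 124 days ago vs limit 120 → not met
4. chairs per licensed practitioner 5 > 2 → not met
5. sanitation violations on record 4 > 3 → not met
6. condition 'offers tanning services' holds; professional liability coverage $350,000 < $400,000 → not met
7. chemical-storage review 296 days ago vs limit 270 → not met
8. license renewal 278 days ago vs limit 270 → not met
Not met: 1, 3, 4, 5, 6, 7, 8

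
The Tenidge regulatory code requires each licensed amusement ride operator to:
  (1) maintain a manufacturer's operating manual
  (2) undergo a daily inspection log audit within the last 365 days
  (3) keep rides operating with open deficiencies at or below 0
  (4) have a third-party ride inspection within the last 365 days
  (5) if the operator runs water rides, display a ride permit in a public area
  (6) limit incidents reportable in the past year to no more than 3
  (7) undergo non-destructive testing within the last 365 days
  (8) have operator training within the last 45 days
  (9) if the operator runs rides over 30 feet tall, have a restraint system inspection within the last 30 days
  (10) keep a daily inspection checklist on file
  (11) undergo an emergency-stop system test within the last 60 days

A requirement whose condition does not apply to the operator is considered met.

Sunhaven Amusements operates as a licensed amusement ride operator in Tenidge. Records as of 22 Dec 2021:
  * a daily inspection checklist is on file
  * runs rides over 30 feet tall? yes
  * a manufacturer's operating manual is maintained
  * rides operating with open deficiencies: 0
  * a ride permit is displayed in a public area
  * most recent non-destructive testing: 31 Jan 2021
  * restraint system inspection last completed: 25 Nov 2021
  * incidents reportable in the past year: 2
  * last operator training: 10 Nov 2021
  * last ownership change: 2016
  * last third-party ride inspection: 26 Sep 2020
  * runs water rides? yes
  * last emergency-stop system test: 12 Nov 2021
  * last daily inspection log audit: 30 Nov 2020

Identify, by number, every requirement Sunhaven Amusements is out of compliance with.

2, 4

1. manufacturer's operating manual present → met
2. daily inspection log audit 387 days ago vs limit 365 → not met
3. rides operating with open deficiencies 0 ≤ 0 → met
4. third-party ride inspection 452 days ago vs limit 365 → not met
5. condition 'runs water rides' holds; ride permit present → met
6. incidents reportable in the past year 2 ≤ 3 → met
7. non-destructive testing 325 days ago vs limit 365 → met
8. operator training 42 days ago vs limit 45 → met
9. condition 'runs rides over 30 feet tall' holds; restraint system inspection 27 days ago vs limit 30 → met
10. daily inspection checklist present → met
11. emergency-stop system test 40 days ago vs limit 60 → met
Not met: 2, 4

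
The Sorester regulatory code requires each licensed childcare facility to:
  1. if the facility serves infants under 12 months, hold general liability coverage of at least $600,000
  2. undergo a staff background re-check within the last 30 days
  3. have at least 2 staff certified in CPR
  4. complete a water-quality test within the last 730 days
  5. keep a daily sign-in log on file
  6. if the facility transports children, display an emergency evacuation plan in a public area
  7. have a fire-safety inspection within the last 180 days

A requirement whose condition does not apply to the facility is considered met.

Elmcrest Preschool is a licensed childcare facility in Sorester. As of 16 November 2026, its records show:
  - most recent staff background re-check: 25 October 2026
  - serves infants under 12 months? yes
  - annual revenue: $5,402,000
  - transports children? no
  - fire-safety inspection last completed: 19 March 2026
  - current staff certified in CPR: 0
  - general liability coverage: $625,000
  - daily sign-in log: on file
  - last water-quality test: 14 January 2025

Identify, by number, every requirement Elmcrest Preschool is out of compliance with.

1. condition 'serves infants under 12 months' holds; general liability coverage $625,000 ≥ $600,000 → met
2. staff background re-check 22 days ago vs limit 30 → met
3. staff certified in CPR 0 < 2 → not met
4. water-quality test 671 days ago vs limit 730 → met
5. daily sign-in log present → met
6. condition 'transports children' does not hold → requirement n/a → met
7. fire-safety inspection 242 days ago vs limit 180 → not met
Not met: 3, 7

3, 7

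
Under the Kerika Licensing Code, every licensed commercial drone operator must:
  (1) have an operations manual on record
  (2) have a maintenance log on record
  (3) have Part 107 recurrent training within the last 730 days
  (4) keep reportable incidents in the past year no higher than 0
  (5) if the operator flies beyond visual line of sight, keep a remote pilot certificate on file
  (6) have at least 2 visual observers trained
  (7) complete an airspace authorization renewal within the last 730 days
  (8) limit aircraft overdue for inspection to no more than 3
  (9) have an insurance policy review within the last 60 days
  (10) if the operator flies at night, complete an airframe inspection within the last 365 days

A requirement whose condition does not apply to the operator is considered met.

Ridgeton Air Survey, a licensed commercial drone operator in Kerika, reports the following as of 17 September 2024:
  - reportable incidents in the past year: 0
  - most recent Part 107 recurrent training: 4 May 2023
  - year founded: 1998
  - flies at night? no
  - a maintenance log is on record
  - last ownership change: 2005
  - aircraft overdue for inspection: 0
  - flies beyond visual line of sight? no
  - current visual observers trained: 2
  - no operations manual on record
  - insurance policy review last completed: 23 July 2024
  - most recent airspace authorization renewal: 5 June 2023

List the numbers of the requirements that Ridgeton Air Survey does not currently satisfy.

1

1. operations manual absent → not met
2. maintenance log present → met
3. Part 107 recurrent training 502 days ago vs limit 730 → met
4. reportable incidents in the past year 0 ≤ 0 → met
5. condition 'flies beyond visual line of sight' does not hold → requirement n/a → met
6. visual observers trained 2 ≥ 2 → met
7. airspace authorization renewal 470 days ago vs limit 730 → met
8. aircraft overdue for inspection 0 ≤ 3 → met
9. insurance policy review 56 days ago vs limit 60 → met
10. condition 'flies at night' does not hold → requirement n/a → met
Not met: 1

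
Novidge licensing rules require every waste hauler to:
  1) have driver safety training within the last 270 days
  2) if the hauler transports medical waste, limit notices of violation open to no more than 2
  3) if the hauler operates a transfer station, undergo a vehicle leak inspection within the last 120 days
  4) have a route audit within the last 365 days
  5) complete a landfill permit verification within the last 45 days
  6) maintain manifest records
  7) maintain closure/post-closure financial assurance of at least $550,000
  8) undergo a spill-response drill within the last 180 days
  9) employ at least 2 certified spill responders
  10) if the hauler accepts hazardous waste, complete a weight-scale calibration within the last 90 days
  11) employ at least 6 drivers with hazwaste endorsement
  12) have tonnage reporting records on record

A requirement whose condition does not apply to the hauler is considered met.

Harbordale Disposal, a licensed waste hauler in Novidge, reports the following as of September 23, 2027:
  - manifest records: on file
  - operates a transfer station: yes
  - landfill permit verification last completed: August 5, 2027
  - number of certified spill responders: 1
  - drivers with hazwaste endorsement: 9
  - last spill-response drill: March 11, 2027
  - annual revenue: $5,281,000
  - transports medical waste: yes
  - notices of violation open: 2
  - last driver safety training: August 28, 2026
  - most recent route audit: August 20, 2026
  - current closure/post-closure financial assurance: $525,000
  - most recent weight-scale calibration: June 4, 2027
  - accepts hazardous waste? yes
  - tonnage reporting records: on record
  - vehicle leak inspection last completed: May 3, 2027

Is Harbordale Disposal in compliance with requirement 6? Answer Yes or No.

Yes

6. manifest records present → met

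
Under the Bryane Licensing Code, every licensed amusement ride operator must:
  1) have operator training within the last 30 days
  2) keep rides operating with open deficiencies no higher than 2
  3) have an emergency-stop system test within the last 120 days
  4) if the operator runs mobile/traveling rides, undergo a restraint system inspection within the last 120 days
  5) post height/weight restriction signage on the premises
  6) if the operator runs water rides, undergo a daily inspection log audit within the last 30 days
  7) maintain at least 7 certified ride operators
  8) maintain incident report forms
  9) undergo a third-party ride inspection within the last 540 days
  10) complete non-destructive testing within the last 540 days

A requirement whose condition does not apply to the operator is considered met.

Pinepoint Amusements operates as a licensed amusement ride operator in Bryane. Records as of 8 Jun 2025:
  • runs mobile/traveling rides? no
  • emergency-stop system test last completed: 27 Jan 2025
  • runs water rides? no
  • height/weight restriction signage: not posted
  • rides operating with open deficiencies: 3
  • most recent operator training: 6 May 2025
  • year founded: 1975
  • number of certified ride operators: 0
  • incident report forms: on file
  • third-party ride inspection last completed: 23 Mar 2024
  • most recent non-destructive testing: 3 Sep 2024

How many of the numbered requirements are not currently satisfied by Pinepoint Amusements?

1. operator training 33 days ago vs limit 30 → not met
2. rides operating with open deficiencies 3 > 2 → not met
3. emergency-stop system test 132 days ago vs limit 120 → not met
4. condition 'runs mobile/traveling rides' does not hold → requirement n/a → met
5. height/weight restriction signage absent → not met
6. condition 'runs water rides' does not hold → requirement n/a → met
7. certified ride operators 0 < 7 → not met
8. incident report forms present → met
9. third-party ride inspection 442 days ago vs limit 540 → met
10. non-destructive testing 278 days ago vs limit 540 → met
Not met: 5 of 10

5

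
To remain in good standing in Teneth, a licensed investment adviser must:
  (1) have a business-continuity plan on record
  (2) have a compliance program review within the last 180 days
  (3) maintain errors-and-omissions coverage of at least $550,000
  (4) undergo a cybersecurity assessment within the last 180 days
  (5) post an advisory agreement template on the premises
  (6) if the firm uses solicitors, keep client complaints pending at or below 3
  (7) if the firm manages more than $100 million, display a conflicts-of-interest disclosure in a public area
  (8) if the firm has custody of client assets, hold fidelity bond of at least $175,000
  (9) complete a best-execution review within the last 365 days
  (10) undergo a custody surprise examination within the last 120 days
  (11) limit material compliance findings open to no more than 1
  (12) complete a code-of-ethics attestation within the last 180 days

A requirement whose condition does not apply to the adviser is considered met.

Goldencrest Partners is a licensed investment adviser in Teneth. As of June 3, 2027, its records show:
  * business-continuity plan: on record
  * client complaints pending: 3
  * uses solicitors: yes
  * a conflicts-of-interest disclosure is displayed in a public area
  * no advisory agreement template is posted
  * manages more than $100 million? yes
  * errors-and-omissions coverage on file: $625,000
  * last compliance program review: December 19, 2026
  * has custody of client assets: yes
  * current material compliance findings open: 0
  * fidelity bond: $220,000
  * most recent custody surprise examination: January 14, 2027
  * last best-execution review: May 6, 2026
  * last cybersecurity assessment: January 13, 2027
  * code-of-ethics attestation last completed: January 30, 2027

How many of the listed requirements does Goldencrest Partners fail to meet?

1. business-continuity plan present → met
2. compliance program review 166 days ago vs limit 180 → met
3. errors-and-omissions coverage $625,000 ≥ $550,000 → met
4. cybersecurity assessment 141 days ago vs limit 180 → met
5. advisory agreement template absent → not met
6. condition 'uses solicitors' holds; client complaints pending 3 ≤ 3 → met
7. condition 'manages more than $100 million' holds; conflicts-of-interest disclosure present → met
8. condition 'has custody of client assets' holds; fidelity bond $220,000 ≥ $175,000 → met
9. best-execution review 393 days ago vs limit 365 → not met
10. custody surprise examination 140 days ago vs limit 120 → not met
11. material compliance findings open 0 ≤ 1 → met
12. code-of-ethics attestation 124 days ago vs limit 180 → met
Not met: 3 of 12

3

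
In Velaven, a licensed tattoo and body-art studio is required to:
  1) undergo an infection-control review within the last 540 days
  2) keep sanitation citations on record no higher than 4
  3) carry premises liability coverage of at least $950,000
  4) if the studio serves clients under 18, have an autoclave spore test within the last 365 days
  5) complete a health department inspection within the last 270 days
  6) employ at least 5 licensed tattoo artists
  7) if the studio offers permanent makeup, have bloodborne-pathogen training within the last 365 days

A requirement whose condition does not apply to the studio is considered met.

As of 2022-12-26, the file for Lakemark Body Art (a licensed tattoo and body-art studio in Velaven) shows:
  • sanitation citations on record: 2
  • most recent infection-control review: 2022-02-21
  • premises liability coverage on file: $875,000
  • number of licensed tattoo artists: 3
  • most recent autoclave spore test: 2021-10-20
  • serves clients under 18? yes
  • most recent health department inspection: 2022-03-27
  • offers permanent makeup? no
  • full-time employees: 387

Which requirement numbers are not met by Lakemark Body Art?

3, 4, 5, 6

1. infection-control review 308 days ago vs limit 540 → met
2. sanitation citations on record 2 ≤ 4 → met
3. premises liability coverage $875,000 < $950,000 → not met
4. condition 'serves clients under 18' holds; autoclave spore test 432 days ago vs limit 365 → not met
5. health department inspection 274 days ago vs limit 270 → not met
6. licensed tattoo artists 3 < 5 → not met
7. condition 'offers permanent makeup' does not hold → requirement n/a → met
Not met: 3, 4, 5, 6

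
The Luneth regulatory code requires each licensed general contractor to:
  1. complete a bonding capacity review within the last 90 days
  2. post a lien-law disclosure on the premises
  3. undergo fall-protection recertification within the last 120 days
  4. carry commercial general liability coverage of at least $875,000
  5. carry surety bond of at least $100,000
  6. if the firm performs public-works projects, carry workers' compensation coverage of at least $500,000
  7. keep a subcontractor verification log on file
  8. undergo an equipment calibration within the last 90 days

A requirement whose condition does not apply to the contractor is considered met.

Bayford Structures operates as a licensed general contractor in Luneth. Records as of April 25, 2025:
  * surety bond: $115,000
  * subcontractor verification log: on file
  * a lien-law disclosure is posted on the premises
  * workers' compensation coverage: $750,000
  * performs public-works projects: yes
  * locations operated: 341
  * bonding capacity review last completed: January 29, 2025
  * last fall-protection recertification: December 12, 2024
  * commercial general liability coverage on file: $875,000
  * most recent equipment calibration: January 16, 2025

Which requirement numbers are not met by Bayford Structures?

1. bonding capacity review 86 days ago vs limit 90 → met
2. lien-law disclosure present → met
3. fall-protection recertification 134 days ago vs limit 120 → not met
4. commercial general liability coverage $875,000 ≥ $875,000 → met
5. surety bond $115,000 ≥ $100,000 → met
6. condition 'performs public-works projects' holds; workers' compensation coverage $750,000 ≥ $500,000 → met
7. subcontractor verification log present → met
8. equipment calibration 99 days ago vs limit 90 → not met
Not met: 3, 8

3, 8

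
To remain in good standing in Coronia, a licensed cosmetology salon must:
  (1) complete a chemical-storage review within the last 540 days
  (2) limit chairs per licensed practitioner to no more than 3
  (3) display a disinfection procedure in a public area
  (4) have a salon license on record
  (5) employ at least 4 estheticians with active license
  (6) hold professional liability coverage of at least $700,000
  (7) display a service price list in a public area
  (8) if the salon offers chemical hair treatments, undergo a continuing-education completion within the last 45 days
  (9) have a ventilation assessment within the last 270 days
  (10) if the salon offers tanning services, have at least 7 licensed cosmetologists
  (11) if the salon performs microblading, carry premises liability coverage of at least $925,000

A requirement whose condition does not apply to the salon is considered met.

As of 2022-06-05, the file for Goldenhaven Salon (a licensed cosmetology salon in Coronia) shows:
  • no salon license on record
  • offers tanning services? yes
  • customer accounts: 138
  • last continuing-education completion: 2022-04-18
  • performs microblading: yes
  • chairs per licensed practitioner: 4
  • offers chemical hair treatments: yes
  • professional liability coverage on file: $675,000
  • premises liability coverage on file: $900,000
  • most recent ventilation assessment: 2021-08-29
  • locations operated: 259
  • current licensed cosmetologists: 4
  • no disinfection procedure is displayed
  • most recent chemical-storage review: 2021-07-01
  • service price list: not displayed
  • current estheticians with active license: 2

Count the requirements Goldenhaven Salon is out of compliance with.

1. chemical-storage review 339 days ago vs limit 540 → met
2. chairs per licensed practitioner 4 > 3 → not met
3. disinfection procedure absent → not met
4. salon license absent → not met
5. estheticians with active license 2 < 4 → not met
6. professional liability coverage $675,000 < $700,000 → not met
7. service price list absent → not met
8. condition 'offers chemical hair treatments' holds; continuing-education completion 48 days ago vs limit 45 → not met
9. ventilation assessment 280 days ago vs limit 270 → not met
10. condition 'offers tanning services' holds; licensed cosmetologists 4 < 7 → not met
11. condition 'performs microblading' holds; premises liability coverage $900,000 < $925,000 → not met
Not met: 10 of 11

10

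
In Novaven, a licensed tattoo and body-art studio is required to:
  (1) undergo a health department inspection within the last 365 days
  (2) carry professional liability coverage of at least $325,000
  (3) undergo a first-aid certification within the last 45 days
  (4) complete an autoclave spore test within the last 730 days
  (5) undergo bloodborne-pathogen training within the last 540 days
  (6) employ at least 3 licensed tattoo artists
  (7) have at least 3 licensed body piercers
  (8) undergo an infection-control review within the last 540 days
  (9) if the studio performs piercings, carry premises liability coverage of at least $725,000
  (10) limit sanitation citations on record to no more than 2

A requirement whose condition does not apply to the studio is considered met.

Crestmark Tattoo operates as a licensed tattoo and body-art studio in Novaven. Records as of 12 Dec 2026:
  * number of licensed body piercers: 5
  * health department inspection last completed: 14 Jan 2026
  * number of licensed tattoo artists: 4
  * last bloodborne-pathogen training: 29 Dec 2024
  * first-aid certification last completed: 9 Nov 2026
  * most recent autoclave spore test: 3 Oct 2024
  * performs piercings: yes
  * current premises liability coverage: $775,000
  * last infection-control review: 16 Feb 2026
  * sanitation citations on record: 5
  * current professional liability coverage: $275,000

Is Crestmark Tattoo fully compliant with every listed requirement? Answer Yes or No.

No

1. health department inspection 332 days ago vs limit 365 → met
2. professional liability coverage $275,000 < $325,000 → not met
3. first-aid certification 33 days ago vs limit 45 → met
4. autoclave spore test 800 days ago vs limit 730 → not met
5. bloodborne-pathogen training 713 days ago vs limit 540 → not met
6. licensed tattoo artists 4 ≥ 3 → met
7. licensed body piercers 5 ≥ 3 → met
8. infection-control review 299 days ago vs limit 540 → met
9. condition 'performs piercings' holds; premises liability coverage $775,000 ≥ $725,000 → met
10. sanitation citations on record 5 > 2 → not met
Not met: 2, 4, 5, 10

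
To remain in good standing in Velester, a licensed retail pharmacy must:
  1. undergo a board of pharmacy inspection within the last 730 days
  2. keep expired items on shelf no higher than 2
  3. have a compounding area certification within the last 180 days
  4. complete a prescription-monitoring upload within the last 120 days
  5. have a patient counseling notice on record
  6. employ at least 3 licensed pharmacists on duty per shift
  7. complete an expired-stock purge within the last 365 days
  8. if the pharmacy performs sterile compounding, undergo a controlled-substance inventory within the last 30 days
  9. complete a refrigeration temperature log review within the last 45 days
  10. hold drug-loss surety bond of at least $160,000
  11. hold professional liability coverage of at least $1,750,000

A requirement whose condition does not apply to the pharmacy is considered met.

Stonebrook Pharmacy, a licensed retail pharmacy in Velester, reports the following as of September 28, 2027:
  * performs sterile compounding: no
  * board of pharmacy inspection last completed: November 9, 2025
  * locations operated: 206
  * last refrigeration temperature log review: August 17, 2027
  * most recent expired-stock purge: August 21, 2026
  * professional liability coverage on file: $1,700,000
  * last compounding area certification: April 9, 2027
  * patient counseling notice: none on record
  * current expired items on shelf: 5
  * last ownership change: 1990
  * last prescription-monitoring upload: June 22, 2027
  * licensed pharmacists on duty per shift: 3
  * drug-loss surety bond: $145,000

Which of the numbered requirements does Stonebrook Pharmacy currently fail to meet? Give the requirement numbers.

1. board of pharmacy inspection 688 days ago vs limit 730 → met
2. expired items on shelf 5 > 2 → not met
3. compounding area certification 172 days ago vs limit 180 → met
4. prescription-monitoring upload 98 days ago vs limit 120 → met
5. patient counseling notice absent → not met
6. licensed pharmacists on duty per shift 3 ≥ 3 → met
7. expired-stock purge 403 days ago vs limit 365 → not met
8. condition 'performs sterile compounding' does not hold → requirement n/a → met
9. refrigeration temperature log review 42 days ago vs limit 45 → met
10. drug-loss surety bond $145,000 < $160,000 → not met
11. professional liability coverage $1,700,000 < $1,750,000 → not met
Not met: 2, 5, 7, 10, 11

2, 5, 7, 10, 11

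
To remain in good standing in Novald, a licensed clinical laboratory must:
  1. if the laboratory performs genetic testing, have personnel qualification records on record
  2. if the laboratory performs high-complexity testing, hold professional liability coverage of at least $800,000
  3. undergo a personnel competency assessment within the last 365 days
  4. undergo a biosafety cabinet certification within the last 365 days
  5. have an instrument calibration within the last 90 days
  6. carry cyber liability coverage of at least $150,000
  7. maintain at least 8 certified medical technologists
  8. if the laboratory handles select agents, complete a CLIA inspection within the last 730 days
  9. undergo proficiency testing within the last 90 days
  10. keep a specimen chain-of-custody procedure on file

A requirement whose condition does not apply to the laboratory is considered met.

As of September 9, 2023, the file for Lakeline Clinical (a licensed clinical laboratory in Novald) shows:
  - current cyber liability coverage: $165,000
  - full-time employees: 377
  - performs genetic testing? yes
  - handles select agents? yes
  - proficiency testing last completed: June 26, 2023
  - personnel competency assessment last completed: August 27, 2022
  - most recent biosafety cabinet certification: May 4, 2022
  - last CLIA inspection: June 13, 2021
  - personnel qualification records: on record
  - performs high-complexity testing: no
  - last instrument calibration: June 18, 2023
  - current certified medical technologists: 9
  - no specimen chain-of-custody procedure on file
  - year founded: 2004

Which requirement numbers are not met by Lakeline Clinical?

3, 4, 8, 10

1. condition 'performs genetic testing' holds; personnel qualification records present → met
2. condition 'performs high-complexity testing' does not hold → requirement n/a → met
3. personnel competency assessment 378 days ago vs limit 365 → not met
4. biosafety cabinet certification 493 days ago vs limit 365 → not met
5. instrument calibration 83 days ago vs limit 90 → met
6. cyber liability coverage $165,000 ≥ $150,000 → met
7. certified medical technologists 9 ≥ 8 → met
8. condition 'handles select agents' holds; CLIA inspection 818 days ago vs limit 730 → not met
9. proficiency testing 75 days ago vs limit 90 → met
10. specimen chain-of-custody procedure absent → not met
Not met: 3, 4, 8, 10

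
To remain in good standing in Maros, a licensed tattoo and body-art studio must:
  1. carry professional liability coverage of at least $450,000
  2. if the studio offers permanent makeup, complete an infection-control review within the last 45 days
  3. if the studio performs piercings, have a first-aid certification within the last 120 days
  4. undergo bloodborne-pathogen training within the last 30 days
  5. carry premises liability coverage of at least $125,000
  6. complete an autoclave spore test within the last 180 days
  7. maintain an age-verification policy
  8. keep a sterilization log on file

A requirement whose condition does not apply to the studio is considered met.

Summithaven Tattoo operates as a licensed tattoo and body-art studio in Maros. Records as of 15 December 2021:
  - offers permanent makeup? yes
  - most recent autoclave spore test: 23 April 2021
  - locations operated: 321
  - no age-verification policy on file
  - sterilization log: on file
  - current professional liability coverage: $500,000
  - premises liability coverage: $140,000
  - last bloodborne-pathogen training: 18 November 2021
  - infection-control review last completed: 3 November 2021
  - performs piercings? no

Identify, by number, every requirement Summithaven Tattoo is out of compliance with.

1. professional liability coverage $500,000 ≥ $450,000 → met
2. condition 'offers permanent makeup' holds; infection-control review 42 days ago vs limit 45 → met
3. condition 'performs piercings' does not hold → requirement n/a → met
4. bloodborne-pathogen training 27 days ago vs limit 30 → met
5. premises liability coverage $140,000 ≥ $125,000 → met
6. autoclave spore test 236 days ago vs limit 180 → not met
7. age-verification policy absent → not met
8. sterilization log present → met
Not met: 6, 7

6, 7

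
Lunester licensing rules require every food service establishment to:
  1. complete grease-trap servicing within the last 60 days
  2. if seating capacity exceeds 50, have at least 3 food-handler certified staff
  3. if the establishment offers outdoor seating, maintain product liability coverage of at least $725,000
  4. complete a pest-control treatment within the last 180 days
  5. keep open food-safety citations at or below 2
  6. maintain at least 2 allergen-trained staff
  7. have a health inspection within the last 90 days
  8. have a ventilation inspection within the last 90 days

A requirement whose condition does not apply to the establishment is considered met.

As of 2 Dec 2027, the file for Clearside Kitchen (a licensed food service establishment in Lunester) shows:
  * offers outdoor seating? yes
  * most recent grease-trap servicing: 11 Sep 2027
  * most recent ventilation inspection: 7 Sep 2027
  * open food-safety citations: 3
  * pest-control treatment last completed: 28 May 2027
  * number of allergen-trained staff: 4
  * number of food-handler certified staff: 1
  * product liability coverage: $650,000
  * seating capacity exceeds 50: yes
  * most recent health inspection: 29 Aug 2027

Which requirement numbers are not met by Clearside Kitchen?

1, 2, 3, 4, 5, 7

1. grease-trap servicing 82 days ago vs limit 60 → not met
2. condition 'seating capacity exceeds 50' holds; food-handler certified staff 1 < 3 → not met
3. condition 'offers outdoor seating' holds; product liability coverage $650,000 < $725,000 → not met
4. pest-control treatment 188 days ago vs limit 180 → not met
5. open food-safety citations 3 > 2 → not met
6. allergen-trained staff 4 ≥ 2 → met
7. health inspection 95 days ago vs limit 90 → not met
8. ventilation inspection 86 days ago vs limit 90 → met
Not met: 1, 2, 3, 4, 5, 7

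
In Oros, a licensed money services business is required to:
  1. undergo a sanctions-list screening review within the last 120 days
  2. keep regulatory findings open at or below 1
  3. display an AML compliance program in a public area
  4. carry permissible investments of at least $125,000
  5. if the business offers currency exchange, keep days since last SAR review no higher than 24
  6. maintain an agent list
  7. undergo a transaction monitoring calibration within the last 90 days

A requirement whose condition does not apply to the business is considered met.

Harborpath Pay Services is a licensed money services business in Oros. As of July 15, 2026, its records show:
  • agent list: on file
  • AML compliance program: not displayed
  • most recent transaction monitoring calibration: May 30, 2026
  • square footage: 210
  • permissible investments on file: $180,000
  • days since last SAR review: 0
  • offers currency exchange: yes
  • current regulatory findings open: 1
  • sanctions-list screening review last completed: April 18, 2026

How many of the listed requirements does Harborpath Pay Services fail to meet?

1

1. sanctions-list screening review 88 days ago vs limit 120 → met
2. regulatory findings open 1 ≤ 1 → met
3. AML compliance program absent → not met
4. permissible investments $180,000 ≥ $125,000 → met
5. condition 'offers currency exchange' holds; days since last SAR review 0 ≤ 24 → met
6. agent list present → met
7. transaction monitoring calibration 46 days ago vs limit 90 → met
Not met: 1 of 7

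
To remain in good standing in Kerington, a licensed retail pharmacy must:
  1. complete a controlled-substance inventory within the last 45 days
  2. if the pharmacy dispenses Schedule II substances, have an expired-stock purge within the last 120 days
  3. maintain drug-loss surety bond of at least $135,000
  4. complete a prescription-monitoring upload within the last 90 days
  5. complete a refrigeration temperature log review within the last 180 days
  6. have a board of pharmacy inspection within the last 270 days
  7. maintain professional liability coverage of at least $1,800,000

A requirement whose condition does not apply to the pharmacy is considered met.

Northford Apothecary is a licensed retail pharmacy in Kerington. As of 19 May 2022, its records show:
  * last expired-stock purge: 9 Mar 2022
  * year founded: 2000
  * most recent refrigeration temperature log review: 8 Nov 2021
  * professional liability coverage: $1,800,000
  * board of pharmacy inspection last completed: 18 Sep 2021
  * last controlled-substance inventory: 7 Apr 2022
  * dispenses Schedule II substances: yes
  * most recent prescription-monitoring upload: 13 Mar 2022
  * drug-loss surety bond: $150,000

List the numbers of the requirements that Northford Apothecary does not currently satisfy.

1. controlled-substance inventory 42 days ago vs limit 45 → met
2. condition 'dispenses Schedule II substances' holds; expired-stock purge 71 days ago vs limit 120 → met
3. drug-loss surety bond $150,000 ≥ $135,000 → met
4. prescription-monitoring upload 67 days ago vs limit 90 → met
5. refrigeration temperature log review 192 days ago vs limit 180 → not met
6. board of pharmacy inspection 243 days ago vs limit 270 → met
7. professional liability coverage $1,800,000 ≥ $1,800,000 → met
Not met: 5

5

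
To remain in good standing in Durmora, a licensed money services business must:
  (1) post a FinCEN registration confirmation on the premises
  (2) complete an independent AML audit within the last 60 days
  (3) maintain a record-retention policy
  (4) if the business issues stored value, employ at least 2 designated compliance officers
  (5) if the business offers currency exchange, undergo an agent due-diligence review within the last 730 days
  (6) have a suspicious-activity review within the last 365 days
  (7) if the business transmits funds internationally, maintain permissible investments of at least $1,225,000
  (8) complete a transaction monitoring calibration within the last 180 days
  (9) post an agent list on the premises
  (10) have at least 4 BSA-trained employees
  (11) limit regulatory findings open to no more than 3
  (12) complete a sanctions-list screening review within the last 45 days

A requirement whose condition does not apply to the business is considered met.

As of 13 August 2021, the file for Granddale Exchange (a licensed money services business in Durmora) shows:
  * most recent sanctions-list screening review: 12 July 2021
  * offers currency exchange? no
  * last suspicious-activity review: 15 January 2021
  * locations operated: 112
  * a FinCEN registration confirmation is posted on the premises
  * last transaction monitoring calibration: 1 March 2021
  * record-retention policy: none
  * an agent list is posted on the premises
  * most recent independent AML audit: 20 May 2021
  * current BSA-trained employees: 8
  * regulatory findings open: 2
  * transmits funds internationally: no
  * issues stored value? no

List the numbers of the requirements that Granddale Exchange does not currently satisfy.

2, 3

1. FinCEN registration confirmation present → met
2. independent AML audit 85 days ago vs limit 60 → not met
3. record-retention policy absent → not met
4. condition 'issues stored value' does not hold → requirement n/a → met
5. condition 'offers currency exchange' does not hold → requirement n/a → met
6. suspicious-activity review 210 days ago vs limit 365 → met
7. condition 'transmits funds internationally' does not hold → requirement n/a → met
8. transaction monitoring calibration 165 days ago vs limit 180 → met
9. agent list present → met
10. BSA-trained employees 8 ≥ 4 → met
11. regulatory findings open 2 ≤ 3 → met
12. sanctions-list screening review 32 days ago vs limit 45 → met
Not met: 2, 3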